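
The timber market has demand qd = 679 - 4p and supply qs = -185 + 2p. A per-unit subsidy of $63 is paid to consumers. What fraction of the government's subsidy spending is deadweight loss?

DWL / government spending = 42/187

Pre-subsidy: 679 - 4p = -185 + 2p gives p* = 144, q* = 103.
With the rebate, buyers effectively pay pb = ps − 63, where ps is the price sellers receive.
Demand in terms of ps becomes qd = 679 − 4(ps − 63) = 931 - 4ps. Setting this equal to supply: 931 - 4ps = -185 + 2ps, so ps = 186.
Buyers pay pb = 186 − 63 = 123; q' = -185 + 2·186 = 187.
ΔCS = ½(103 + 187)(144 − 123) = 3045; ΔPS = ½(103 + 187)(186 − 144) = 6090.
Government spending = 63 × 187 = 11781.
DWL = ½ × 63 × (187 − 103) = 2646; fraction = 2646 / 11781 = 42/187.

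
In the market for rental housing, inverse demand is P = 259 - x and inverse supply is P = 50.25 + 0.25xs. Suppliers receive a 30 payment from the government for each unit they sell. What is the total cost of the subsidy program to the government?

Pre-subsidy: 259 - x = 50.25 + 0.25x gives x* = 167 and P* = 92.
With the subsidy, sellers receive Ps = Pb + 30 for each unit, where Pb is the price buyers pay.
On the curves, Pb = 259 - x and Ps = 50.25 + 0.25x; the wedge Ps − Pb = 30 gives 50.25 + 0.25x − (259 - x) = 30, so x' = 191.
Then Pb = 259 − 1·191 = 68 and Ps = 50.25 + 0.25·191 = 98.
Government outlay = subsidy × quantity = 30 × 191 = 5730.

Government cost = 5730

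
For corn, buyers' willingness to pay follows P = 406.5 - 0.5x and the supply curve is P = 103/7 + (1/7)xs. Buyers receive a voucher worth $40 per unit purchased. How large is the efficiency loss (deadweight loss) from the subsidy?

Deadweight loss = 11200/9

Pre-subsidy: 406.5 - 0.5x = 103/7 + (1/7)x gives x* = 5485/9 and P* = 916/9.
With the rebate, buyers effectively pay Pb = Ps − 40, where Ps is the price sellers receive.
On the curves, Pb = 406.5 - 0.5x and Ps = 103/7 + (1/7)x; the wedge Ps − Pb = 40 gives 103/7 + (1/7)x − (406.5 - 0.5x) = 40, so x' = 2015/3.
Then Pb = 406.5 − 0.5·(2015/3) = 212/3 and Ps = 103/7 + (1/7)·(2015/3) = 332/3.
The subsidy expands output by 2015/3 − 5485/9 = 560/9 past the efficient level; on those units the gap between marginal cost and willingness to pay runs from 0 up to 40.
DWL = ½ × 40 × 560/9 = 11200/9.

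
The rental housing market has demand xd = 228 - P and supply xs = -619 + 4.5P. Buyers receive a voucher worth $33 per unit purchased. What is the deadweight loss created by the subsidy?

Deadweight loss = $445.5

Pre-subsidy: 228 - P = -619 + 4.5P gives P* = 154, x* = 74.
With the rebate, buyers effectively pay Pb = Ps − 33, where Ps is the price sellers receive.
Demand in terms of Ps becomes xd = 228 − 1(Ps − 33) = 261 - Ps. Setting this equal to supply: 261 - Ps = -619 + 4.5Ps, so Ps = 160.
Buyers pay Pb = 160 − 33 = 127; x' = -619 + 4.5·160 = 101.
The subsidy expands output by 101 − 74 = 27 past the efficient level; on those units the gap between marginal cost and willingness to pay runs from 0 up to 33.
DWL = ½ × 33 × 27 = 445.5.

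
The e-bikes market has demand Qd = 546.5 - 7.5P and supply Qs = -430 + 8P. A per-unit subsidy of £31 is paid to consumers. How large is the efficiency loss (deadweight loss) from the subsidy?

Pre-subsidy: 546.5 - 7.5P = -430 + 8P gives P* = 63, Q* = 74.
With the rebate, buyers effectively pay Pb = Ps − 31, where Ps is the price sellers receive.
Demand in terms of Ps becomes Qd = 546.5 − 7.5(Ps − 31) = 779 - 7.5Ps. Setting this equal to supply: 779 - 7.5Ps = -430 + 8Ps, so Ps = 78.
Buyers pay Pb = 78 − 31 = 47; Q' = -430 + 8·78 = 194.
The subsidy expands output by 194 − 74 = 120 past the efficient level; on those units the gap between marginal cost and willingness to pay runs from 0 up to 31.
DWL = ½ × 31 × 120 = 1860.

Deadweight loss = £1860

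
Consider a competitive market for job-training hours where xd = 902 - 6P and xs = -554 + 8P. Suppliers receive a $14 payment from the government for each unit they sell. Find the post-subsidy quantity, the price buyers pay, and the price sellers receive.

Pre-subsidy: 902 - 6P = -554 + 8P gives P* = 104, x* = 278.
With the subsidy, sellers receive Ps = Pb + 14 for each unit, where Pb is the price buyers pay.
Supply in terms of Pb becomes xs = -554 + 8(Pb + 14) = -442 + 8Pb. Setting this equal to demand: 902 - 6Pb = -442 + 8Pb, so Pb = 96.
Sellers receive Ps = 96 + 14 = 110; x' = 902 − 6·96 = 326.

x' = 326; buyers pay $96; sellers receive $110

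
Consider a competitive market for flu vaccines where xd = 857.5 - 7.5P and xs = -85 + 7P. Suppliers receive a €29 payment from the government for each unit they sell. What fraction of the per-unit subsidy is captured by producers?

Pre-subsidy: 857.5 - 7.5P = -85 + 7P gives P* = 65, x* = 370.
With the subsidy, sellers receive Ps = Pb + 29 for each unit, where Pb is the price buyers pay.
Supply in terms of Pb becomes xs = -85 + 7(Pb + 29) = 118 + 7Pb. Setting this equal to demand: 857.5 - 7.5Pb = 118 + 7Pb, so Pb = 51.
Sellers receive Ps = 51 + 29 = 80; x' = 857.5 − 7.5·51 = 475.
Buyers' price falls by P* − Pb = 65 − 51 = 14; sellers' price rises by Ps − P* = 80 − 65 = 15.
So producers capture 15/29 = 15/29 of each unit of subsidy.

Producer share = 15/29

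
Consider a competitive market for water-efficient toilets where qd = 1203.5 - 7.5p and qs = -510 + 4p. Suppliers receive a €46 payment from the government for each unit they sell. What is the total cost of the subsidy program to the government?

Government cost = €9476

Pre-subsidy: 1203.5 - 7.5p = -510 + 4p gives p* = 149, q* = 86.
With the subsidy, sellers receive ps = pb + 46 for each unit, where pb is the price buyers pay.
Supply in terms of pb becomes qs = -510 + 4(pb + 46) = -326 + 4pb. Setting this equal to demand: 1203.5 - 7.5pb = -326 + 4pb, so pb = 133.
Sellers receive ps = 133 + 46 = 179; q' = 1203.5 − 7.5·133 = 206.
Government outlay = subsidy × quantity = 46 × 206 = 9476.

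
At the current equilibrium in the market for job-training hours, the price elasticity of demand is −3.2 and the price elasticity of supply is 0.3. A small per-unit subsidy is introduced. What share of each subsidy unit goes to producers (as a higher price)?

For a small subsidy around the equilibrium, the benefit split depends on the relative slopes, which at a point are proportional to the elasticities.
Buyer share = εs/(εs + |εd|) = 0.3/(0.3 + 3.2) = 3/35; seller share = |εd|/(εs + |εd|) = 32/35.
So producers capture 32/35 of the subsidy.

Producer share = 32/35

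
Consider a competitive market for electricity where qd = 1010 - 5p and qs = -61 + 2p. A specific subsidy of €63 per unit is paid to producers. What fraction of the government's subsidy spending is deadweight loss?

Pre-subsidy: 1010 - 5p = -61 + 2p gives p* = 153, q* = 245.
With the subsidy, sellers receive ps = pb + 63 for each unit, where pb is the price buyers pay.
Supply in terms of pb becomes qs = -61 + 2(pb + 63) = 65 + 2pb. Setting this equal to demand: 1010 - 5pb = 65 + 2pb, so pb = 135.
Sellers receive ps = 135 + 63 = 198; q' = 1010 − 5·135 = 335.
ΔCS = ½(245 + 335)(153 − 135) = 5220; ΔPS = ½(245 + 335)(198 − 153) = 13050.
Government spending = 63 × 335 = 21105.
DWL = ½ × 63 × (335 − 245) = 2835; fraction = 2835 / 21105 = 9/67.

DWL / government spending = 9/67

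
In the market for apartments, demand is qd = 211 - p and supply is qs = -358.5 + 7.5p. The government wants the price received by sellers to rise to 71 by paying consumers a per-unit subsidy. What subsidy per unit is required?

Required subsidy s = 34 per unit

At a seller price of 71, quantity supplied is -358.5 + 7.5·71 = 174.
Buyers absorb 174 only when they pay pb with 211 − 1·pb = 174, i.e. pb = 37.
s = ps − pb = 71 − 37 = 34.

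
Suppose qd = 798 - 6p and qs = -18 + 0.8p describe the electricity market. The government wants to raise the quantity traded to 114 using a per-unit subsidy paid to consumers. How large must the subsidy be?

Required subsidy s = 51 per unit

At q = 114, invert demand for the buyer price: pb = (798 − 114)/6 = 114; invert supply for the seller price: ps = (114 − (-18))/0.8 = 165.
The subsidy must fill the gap: s = ps − pb = 165 − 114 = 51.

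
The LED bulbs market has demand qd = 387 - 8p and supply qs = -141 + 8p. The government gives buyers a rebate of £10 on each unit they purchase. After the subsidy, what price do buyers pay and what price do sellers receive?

Buyers pay £28; sellers receive £38

Pre-subsidy: 387 - 8p = -141 + 8p gives p* = 33, q* = 123.
With the rebate, buyers effectively pay pb = ps − 10, where ps is the price sellers receive.
Demand in terms of ps becomes qd = 387 − 8(ps − 10) = 467 - 8ps. Setting this equal to supply: 467 - 8ps = -141 + 8ps, so ps = 38.
Buyers pay pb = 38 − 10 = 28; q' = -141 + 8·38 = 163.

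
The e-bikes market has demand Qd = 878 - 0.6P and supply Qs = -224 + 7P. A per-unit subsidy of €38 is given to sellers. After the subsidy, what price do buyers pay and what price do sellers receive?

Buyers pay €110; sellers receive €148

Pre-subsidy: 878 - 0.6P = -224 + 7P gives P* = 145, Q* = 791.
With the subsidy, sellers receive Ps = Pb + 38 for each unit, where Pb is the price buyers pay.
Supply in terms of Pb becomes Qs = -224 + 7(Pb + 38) = 42 + 7Pb. Setting this equal to demand: 878 - 0.6Pb = 42 + 7Pb, so Pb = 110.
Sellers receive Ps = 110 + 38 = 148; Q' = 878 − 0.6·110 = 812.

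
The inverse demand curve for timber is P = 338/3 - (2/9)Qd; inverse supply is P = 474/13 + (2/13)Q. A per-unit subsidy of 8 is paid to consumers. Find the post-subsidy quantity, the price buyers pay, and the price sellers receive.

Pre-subsidy: 338/3 - (2/9)Q = 474/13 + (2/13)Q gives Q* = 2229/11 and P* = 744/11.
With the rebate, buyers effectively pay Pb = Ps − 8, where Ps is the price sellers receive.
On the curves, Pb = 338/3 - (2/9)Q and Ps = 474/13 + (2/13)Q; the wedge Ps − Pb = 8 gives 474/13 + (2/13)Q − (338/3 - (2/9)Q) = 8, so Q' = 2463/11.
Then Pb = 338/3 − (2/9)·(2463/11) = 692/11 and Ps = 474/13 + (2/13)·(2463/11) = 780/11.

Q' = 2463/11; buyers pay 692/11; sellers receive 780/11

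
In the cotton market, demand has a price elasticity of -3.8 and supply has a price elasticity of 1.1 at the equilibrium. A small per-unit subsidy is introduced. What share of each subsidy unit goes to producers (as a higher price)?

For a small subsidy around the equilibrium, the benefit split depends on the relative slopes, which at a point are proportional to the elasticities.
Buyer share = εs/(εs + |εd|) = 1.1/(1.1 + 3.8) = 11/49; seller share = |εd|/(εs + |εd|) = 38/49.
So producers capture 38/49 of the subsidy.

Producer share = 38/49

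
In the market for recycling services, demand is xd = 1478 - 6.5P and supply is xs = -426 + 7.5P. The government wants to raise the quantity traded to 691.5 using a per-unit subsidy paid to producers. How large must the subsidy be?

At x = 691.5, invert demand for the buyer price: Pb = (1478 − 691.5)/6.5 = 121; invert supply for the seller price: Ps = (691.5 − (-426))/7.5 = 149.
The subsidy must fill the gap: s = Ps − Pb = 149 − 121 = 28.

Required subsidy s = 28 per unit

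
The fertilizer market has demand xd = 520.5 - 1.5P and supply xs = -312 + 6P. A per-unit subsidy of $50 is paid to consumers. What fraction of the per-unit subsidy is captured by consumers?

Pre-subsidy: 520.5 - 1.5P = -312 + 6P gives P* = 111, x* = 354.
With the rebate, buyers effectively pay Pb = Ps − 50, where Ps is the price sellers receive.
Demand in terms of Ps becomes xd = 520.5 − 1.5(Ps − 50) = 595.5 - 1.5Ps. Setting this equal to supply: 595.5 - 1.5Ps = -312 + 6Ps, so Ps = 121.
Buyers pay Pb = 121 − 50 = 71; x' = -312 + 6·121 = 414.
Buyers' price falls by P* − Pb = 111 − 71 = 40; sellers' price rises by Ps − P* = 121 − 111 = 10.
So consumers capture 40/50 = 0.8 of each unit of subsidy.

Consumer share = 0.8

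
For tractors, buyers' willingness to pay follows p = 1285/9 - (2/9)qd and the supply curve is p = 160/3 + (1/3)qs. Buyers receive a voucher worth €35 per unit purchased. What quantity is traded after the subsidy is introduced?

Pre-subsidy: 1285/9 - (2/9)q = 160/3 + (1/3)q gives q* = 161 and p* = 107.
With the rebate, buyers effectively pay pb = ps − 35, where ps is the price sellers receive.
On the curves, pb = 1285/9 - (2/9)q and ps = 160/3 + (1/3)q; the wedge ps − pb = 35 gives 160/3 + (1/3)q − (1285/9 - (2/9)q) = 35, so q' = 224.
Then pb = 1285/9 − (2/9)·224 = 93 and ps = 160/3 + (1/3)·224 = 128.

q' = 224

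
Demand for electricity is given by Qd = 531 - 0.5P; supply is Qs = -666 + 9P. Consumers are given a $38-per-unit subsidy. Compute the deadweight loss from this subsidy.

Deadweight loss = $342

Pre-subsidy: 531 - 0.5P = -666 + 9P gives P* = 126, Q* = 468.
With the rebate, buyers effectively pay Pb = Ps − 38, where Ps is the price sellers receive.
Demand in terms of Ps becomes Qd = 531 − 0.5(Ps − 38) = 550 - 0.5Ps. Setting this equal to supply: 550 - 0.5Ps = -666 + 9Ps, so Ps = 128.
Buyers pay Pb = 128 − 38 = 90; Q' = -666 + 9·128 = 486.
The subsidy expands output by 486 − 468 = 18 past the efficient level; on those units the gap between marginal cost and willingness to pay runs from 0 up to 38.
DWL = ½ × 38 × 18 = 342.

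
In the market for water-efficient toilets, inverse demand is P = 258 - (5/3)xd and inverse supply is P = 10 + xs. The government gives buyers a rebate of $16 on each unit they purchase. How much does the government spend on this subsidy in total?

Pre-subsidy: 258 - (5/3)x = 10 + x gives x* = 93 and P* = 103.
With the rebate, buyers effectively pay Pb = Ps − 16, where Ps is the price sellers receive.
On the curves, Pb = 258 - (5/3)x and Ps = 10 + x; the wedge Ps − Pb = 16 gives 10 + x − (258 - (5/3)x) = 16, so x' = 99.
Then Pb = 258 − (5/3)·99 = 93 and Ps = 10 + 1·99 = 109.
Government outlay = subsidy × quantity = 16 × 99 = 1584.

Government cost = $1584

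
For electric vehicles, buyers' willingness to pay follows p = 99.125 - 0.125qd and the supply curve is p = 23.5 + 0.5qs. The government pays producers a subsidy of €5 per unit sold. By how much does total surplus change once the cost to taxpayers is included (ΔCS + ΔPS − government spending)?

Net change in total surplus = -€20

Pre-subsidy: 99.125 - 0.125q = 23.5 + 0.5q gives q* = 121 and p* = 84.
With the subsidy, sellers receive ps = pb + 5 for each unit, where pb is the price buyers pay.
On the curves, pb = 99.125 - 0.125q and ps = 23.5 + 0.5q; the wedge ps − pb = 5 gives 23.5 + 0.5q − (99.125 - 0.125q) = 5, so q' = 129.
Then pb = 99.125 − 0.125·129 = 83 and ps = 23.5 + 0.5·129 = 88.
ΔCS = ½(121 + 129)(84 − 83) = 125; ΔPS = ½(121 + 129)(88 − 84) = 500.
Government spending = 5 × 129 = 645.
Net change = 125 + 500 − 645 = -20. The loss equals the DWL triangle ½·5·8.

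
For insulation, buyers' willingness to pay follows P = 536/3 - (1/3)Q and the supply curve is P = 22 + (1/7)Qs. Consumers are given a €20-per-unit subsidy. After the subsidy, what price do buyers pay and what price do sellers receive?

Pre-subsidy: 536/3 - (1/3)Q = 22 + (1/7)Q gives Q* = 329 and P* = 69.
With the rebate, buyers effectively pay Pb = Ps − 20, where Ps is the price sellers receive.
On the curves, Pb = 536/3 - (1/3)Q and Ps = 22 + (1/7)Q; the wedge Ps − Pb = 20 gives 22 + (1/7)Q − (536/3 - (1/3)Q) = 20, so Q' = 371.
Then Pb = 536/3 − (1/3)·371 = 55 and Ps = 22 + (1/7)·371 = 75.

Buyers pay €55; sellers receive €75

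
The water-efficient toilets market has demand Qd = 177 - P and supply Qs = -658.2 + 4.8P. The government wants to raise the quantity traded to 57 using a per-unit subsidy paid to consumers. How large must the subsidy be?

Required subsidy s = 29 per unit

At Q = 57, invert demand for the buyer price: Pb = (177 − 57)/1 = 120; invert supply for the seller price: Ps = (57 − (-658.2))/4.8 = 149.
The subsidy must fill the gap: s = Ps − Pb = 149 − 120 = 29.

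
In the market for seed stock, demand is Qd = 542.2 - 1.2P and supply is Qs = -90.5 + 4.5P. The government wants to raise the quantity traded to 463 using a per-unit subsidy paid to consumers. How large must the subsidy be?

At Q = 463, invert demand for the buyer price: Pb = (542.2 − 463)/1.2 = 66; invert supply for the seller price: Ps = (463 − (-90.5))/4.5 = 123.
The subsidy must fill the gap: s = Ps − Pb = 123 − 66 = 57.

Required subsidy s = 57 per unit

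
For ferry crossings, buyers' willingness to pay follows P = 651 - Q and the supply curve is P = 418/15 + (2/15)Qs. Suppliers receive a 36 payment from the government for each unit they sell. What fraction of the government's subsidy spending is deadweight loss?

DWL / government spending = 270/9887

Pre-subsidy: 651 - Q = 418/15 + (2/15)Q gives Q* = 9347/17 and P* = 1720/17.
With the subsidy, sellers receive Ps = Pb + 36 for each unit, where Pb is the price buyers pay.
On the curves, Pb = 651 - Q and Ps = 418/15 + (2/15)Q; the wedge Ps − Pb = 36 gives 418/15 + (2/15)Q − (651 - Q) = 36, so Q' = 9887/17.
Then Pb = 651 − 1·(9887/17) = 1180/17 and Ps = 418/15 + (2/15)·(9887/17) = 1792/17.
ΔCS = ½(9347/17 + 9887/17)(1720/17 − 1180/17) = 5193180/289; ΔPS = ½(9347/17 + 9887/17)(1792/17 − 1720/17) = 692424/289.
Government spending = 36 × 9887/17 = 355932/17.
DWL = ½ × 36 × (9887/17 − 9347/17) = 9720/17; fraction = (9720/17) / (355932/17) = 270/9887.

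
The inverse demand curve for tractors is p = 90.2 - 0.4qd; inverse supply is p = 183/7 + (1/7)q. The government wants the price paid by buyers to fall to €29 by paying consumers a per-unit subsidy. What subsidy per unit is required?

At a buyer price of 29, quantity demanded is 225.5 − 2.5·29 = 153.
Sellers supply 153 only when they receive ps = 183/7 + (1/7)·153 = 48.
s = ps − pb = 48 − 29 = 19.

Required subsidy s = €19 per unit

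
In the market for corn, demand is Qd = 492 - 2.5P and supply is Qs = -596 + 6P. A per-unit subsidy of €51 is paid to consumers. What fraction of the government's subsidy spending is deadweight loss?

Pre-subsidy: 492 - 2.5P = -596 + 6P gives P* = 128, Q* = 172.
With the rebate, buyers effectively pay Pb = Ps − 51, where Ps is the price sellers receive.
Demand in terms of Ps becomes Qd = 492 − 2.5(Ps − 51) = 619.5 - 2.5Ps. Setting this equal to supply: 619.5 - 2.5Ps = -596 + 6Ps, so Ps = 143.
Buyers pay Pb = 143 − 51 = 92; Q' = -596 + 6·143 = 262.
ΔCS = ½(172 + 262)(128 − 92) = 7812; ΔPS = ½(172 + 262)(143 − 128) = 3255.
Government spending = 51 × 262 = 13362.
DWL = ½ × 51 × (262 − 172) = 2295; fraction = 2295 / 13362 = 45/262.

DWL / government spending = 45/262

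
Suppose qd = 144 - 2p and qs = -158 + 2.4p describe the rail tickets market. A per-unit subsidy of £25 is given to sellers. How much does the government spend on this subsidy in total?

Government cost = £850

Pre-subsidy: 144 - 2p = -158 + 2.4p gives p* = 755/11, q* = 74/11.
With the subsidy, sellers receive ps = pb + 25 for each unit, where pb is the price buyers pay.
Supply in terms of pb becomes qs = -158 + 2.4(pb + 25) = -98 + 2.4pb. Setting this equal to demand: 144 - 2pb = -98 + 2.4pb, so pb = 55.
Sellers receive ps = 55 + 25 = 80; q' = 144 − 2·55 = 34.
Government outlay = subsidy × quantity = 25 × 34 = 850.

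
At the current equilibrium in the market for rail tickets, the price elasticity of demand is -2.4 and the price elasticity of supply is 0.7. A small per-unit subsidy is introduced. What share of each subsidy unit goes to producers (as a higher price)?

Producer share = 24/31

For a small subsidy around the equilibrium, the benefit split depends on the relative slopes, which at a point are proportional to the elasticities.
Buyer share = εs/(εs + |εd|) = 0.7/(0.7 + 2.4) = 7/31; seller share = |εd|/(εs + |εd|) = 24/31.
So producers capture 24/31 of the subsidy.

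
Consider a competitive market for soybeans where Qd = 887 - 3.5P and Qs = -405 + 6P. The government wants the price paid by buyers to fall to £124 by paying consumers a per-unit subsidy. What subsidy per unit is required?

Required subsidy s = £19 per unit

At a buyer price of 124, quantity demanded is 887 − 3.5·124 = 453.
Sellers supply 453 only when they receive Ps with -405 + 6·Ps = 453, i.e. Ps = 143.
s = Ps − Pb = 143 − 124 = 19.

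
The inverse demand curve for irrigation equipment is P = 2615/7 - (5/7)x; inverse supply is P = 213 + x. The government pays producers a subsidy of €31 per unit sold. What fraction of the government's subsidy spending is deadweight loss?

DWL / government spending = 217/2682

Pre-subsidy: 2615/7 - (5/7)x = 213 + x gives x* = 281/3 and P* = 920/3.
With the subsidy, sellers receive Ps = Pb + 31 for each unit, where Pb is the price buyers pay.
On the curves, Pb = 2615/7 - (5/7)x and Ps = 213 + x; the wedge Ps − Pb = 31 gives 213 + x − (2615/7 - (5/7)x) = 31, so x' = 111.75.
Then Pb = 2615/7 − (5/7)·111.75 = 293.75 and Ps = 213 + 1·111.75 = 324.75.
ΔCS = ½(281/3 + 111.75)(920/3 − 293.75) = 382075/288; ΔPS = ½(281/3 + 111.75)(324.75 − 920/3) = 534905/288.
Government spending = 31 × 111.75 = 3464.25.
DWL = ½ × 31 × (111.75 − 281/3) = 6727/24; fraction = (6727/24) / 3464.25 = 217/2682.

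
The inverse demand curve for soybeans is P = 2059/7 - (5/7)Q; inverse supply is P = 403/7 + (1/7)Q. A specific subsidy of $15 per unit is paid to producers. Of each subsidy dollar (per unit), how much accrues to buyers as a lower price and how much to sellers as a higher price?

Pre-subsidy: 2059/7 - (5/7)Q = 403/7 + (1/7)Q gives Q* = 276 and P* = 97.
With the subsidy, sellers receive Ps = Pb + 15 for each unit, where Pb is the price buyers pay.
On the curves, Pb = 2059/7 - (5/7)Q and Ps = 403/7 + (1/7)Q; the wedge Ps − Pb = 15 gives 403/7 + (1/7)Q − (2059/7 - (5/7)Q) = 15, so Q' = 293.5.
Then Pb = 2059/7 − (5/7)·293.5 = 84.5 and Ps = 403/7 + (1/7)·293.5 = 99.5.
Buyers' price falls by P* − Pb = 97 − 84.5 = 12.5; sellers' price rises by Ps − P* = 99.5 − 97 = 2.5.

Buyers gain $12.5 per unit; sellers gain $2.5 per unit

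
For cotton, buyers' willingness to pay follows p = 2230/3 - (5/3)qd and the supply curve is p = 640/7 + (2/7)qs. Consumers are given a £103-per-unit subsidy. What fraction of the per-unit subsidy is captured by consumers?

Consumer share = 35/41

Pre-subsidy: 2230/3 - (5/3)q = 640/7 + (2/7)q gives q* = 13690/41 and p* = 7660/41.
With the rebate, buyers effectively pay pb = ps − 103, where ps is the price sellers receive.
On the curves, pb = 2230/3 - (5/3)q and ps = 640/7 + (2/7)q; the wedge ps − pb = 103 gives 640/7 + (2/7)q − (2230/3 - (5/3)q) = 103, so q' = 15853/41.
Then pb = 2230/3 − (5/3)·(15853/41) = 4055/41 and ps = 640/7 + (2/7)·(15853/41) = 8278/41.
Buyers' price falls by p* − pb = 7660/41 − 4055/41 = 3605/41; sellers' price rises by ps − p* = 8278/41 − 7660/41 = 618/41.
So consumers capture (3605/41)/103 = 35/41 of each unit of subsidy.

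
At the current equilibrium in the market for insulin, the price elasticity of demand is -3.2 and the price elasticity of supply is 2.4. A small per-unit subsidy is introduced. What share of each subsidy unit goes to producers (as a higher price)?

Producer share = 4/7

For a small subsidy around the equilibrium, the benefit split depends on the relative slopes, which at a point are proportional to the elasticities.
Buyer share = εs/(εs + |εd|) = 2.4/(2.4 + 3.2) = 3/7; seller share = |εd|/(εs + |εd|) = 4/7.
So producers capture 4/7 of the subsidy.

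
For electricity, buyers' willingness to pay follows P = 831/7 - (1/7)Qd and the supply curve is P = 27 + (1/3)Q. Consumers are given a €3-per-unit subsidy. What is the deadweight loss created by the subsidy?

Pre-subsidy: 831/7 - (1/7)Q = 27 + (1/3)Q gives Q* = 192.6 and P* = 91.2.
With the rebate, buyers effectively pay Pb = Ps − 3, where Ps is the price sellers receive.
On the curves, Pb = 831/7 - (1/7)Q and Ps = 27 + (1/3)Q; the wedge Ps − Pb = 3 gives 27 + (1/3)Q − (831/7 - (1/7)Q) = 3, so Q' = 198.9.
Then Pb = 831/7 − (1/7)·198.9 = 90.3 and Ps = 27 + (1/3)·198.9 = 93.3.
The subsidy expands output by 198.9 − 192.6 = 6.3 past the efficient level; on those units the gap between marginal cost and willingness to pay runs from 0 up to 3.
DWL = ½ × 3 × 6.3 = 9.45.

Deadweight loss = €9.45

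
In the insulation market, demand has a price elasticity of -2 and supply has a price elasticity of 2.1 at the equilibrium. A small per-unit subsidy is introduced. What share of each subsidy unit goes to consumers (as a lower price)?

For a small subsidy around the equilibrium, the benefit split depends on the relative slopes, which at a point are proportional to the elasticities.
Buyer share = εs/(εs + |εd|) = 2.1/(2.1 + 2) = 21/41; seller share = |εd|/(εs + |εd|) = 20/41.

Consumer share = 21/41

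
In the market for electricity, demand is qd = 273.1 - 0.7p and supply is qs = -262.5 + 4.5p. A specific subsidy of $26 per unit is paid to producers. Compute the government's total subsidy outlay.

Government cost = $5635.5

Pre-subsidy: 273.1 - 0.7p = -262.5 + 4.5p gives p* = 103, q* = 201.
With the subsidy, sellers receive ps = pb + 26 for each unit, where pb is the price buyers pay.
Supply in terms of pb becomes qs = -262.5 + 4.5(pb + 26) = -145.5 + 4.5pb. Setting this equal to demand: 273.1 - 0.7pb = -145.5 + 4.5pb, so pb = 80.5.
Sellers receive ps = 80.5 + 26 = 106.5; q' = 273.1 − 0.7·80.5 = 216.75.
Government outlay = subsidy × quantity = 26 × 216.75 = 5635.5.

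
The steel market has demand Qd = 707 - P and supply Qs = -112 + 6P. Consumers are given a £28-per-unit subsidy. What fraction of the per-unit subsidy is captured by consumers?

Consumer share = 6/7

Pre-subsidy: 707 - P = -112 + 6P gives P* = 117, Q* = 590.
With the rebate, buyers effectively pay Pb = Ps − 28, where Ps is the price sellers receive.
Demand in terms of Ps becomes Qd = 707 − 1(Ps − 28) = 735 - Ps. Setting this equal to supply: 735 - Ps = -112 + 6Ps, so Ps = 121.
Buyers pay Pb = 121 − 28 = 93; Q' = -112 + 6·121 = 614.
Buyers' price falls by P* − Pb = 117 − 93 = 24; sellers' price rises by Ps − P* = 121 − 117 = 4.
So consumers capture 24/28 = 6/7 of each unit of subsidy.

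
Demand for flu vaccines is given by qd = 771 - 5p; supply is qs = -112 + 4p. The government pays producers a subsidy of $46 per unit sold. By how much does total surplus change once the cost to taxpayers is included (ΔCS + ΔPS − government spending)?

Pre-subsidy: 771 - 5p = -112 + 4p gives p* = 883/9, q* = 2524/9.
With the subsidy, sellers receive ps = pb + 46 for each unit, where pb is the price buyers pay.
Supply in terms of pb becomes qs = -112 + 4(pb + 46) = 72 + 4pb. Setting this equal to demand: 771 - 5pb = 72 + 4pb, so pb = 233/3.
Sellers receive ps = 233/3 + 46 = 371/3; q' = 771 − 5·(233/3) = 1148/3.
ΔCS = ½(2524/9 + 1148/3)(883/9 − 233/3) = 549056/81; ΔPS = ½(2524/9 + 1148/3)(371/3 − 883/9) = 686320/81.
Government spending = 46 × 1148/3 = 52808/3.
Net change = 549056/81 + 686320/81 − 52808/3 = -21160/9. The loss equals the DWL triangle ½·46·920/9.

Net change in total surplus = -21160/9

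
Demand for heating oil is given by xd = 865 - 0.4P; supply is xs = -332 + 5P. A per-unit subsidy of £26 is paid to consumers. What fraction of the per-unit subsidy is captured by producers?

Producer share = 2/27

Pre-subsidy: 865 - 0.4P = -332 + 5P gives P* = 665/3, x* = 2329/3.
With the rebate, buyers effectively pay Pb = Ps − 26, where Ps is the price sellers receive.
Demand in terms of Ps becomes xd = 865 − 0.4(Ps − 26) = 875.4 - 0.4Ps. Setting this equal to supply: 875.4 - 0.4Ps = -332 + 5Ps, so Ps = 6037/27.
Buyers pay Pb = 6037/27 − 26 = 5335/27; x' = -332 + 5·(6037/27) = 21221/27.
Buyers' price falls by P* − Pb = 665/3 − 5335/27 = 650/27; sellers' price rises by Ps − P* = 6037/27 − 665/3 = 52/27.
So producers capture (52/27)/26 = 2/27 of each unit of subsidy.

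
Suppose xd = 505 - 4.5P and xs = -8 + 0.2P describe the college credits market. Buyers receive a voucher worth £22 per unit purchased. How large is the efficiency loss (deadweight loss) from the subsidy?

Pre-subsidy: 505 - 4.5P = -8 + 0.2P gives P* = 5130/47, x* = 650/47.
With the rebate, buyers effectively pay Pb = Ps − 22, where Ps is the price sellers receive.
Demand in terms of Ps becomes xd = 505 − 4.5(Ps − 22) = 604 - 4.5Ps. Setting this equal to supply: 604 - 4.5Ps = -8 + 0.2Ps, so Ps = 6120/47.
Buyers pay Pb = 6120/47 − 22 = 5086/47; x' = -8 + 0.2·(6120/47) = 848/47.
The subsidy expands output by 848/47 − 650/47 = 198/47 past the efficient level; on those units the gap between marginal cost and willingness to pay runs from 0 up to 22.
DWL = ½ × 22 × 198/47 = 2178/47.

Deadweight loss = 2178/47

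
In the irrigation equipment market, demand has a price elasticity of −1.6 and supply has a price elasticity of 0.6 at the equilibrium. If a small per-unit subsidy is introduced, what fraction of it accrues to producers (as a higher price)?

Producer share = 8/11

For a small subsidy around the equilibrium, the benefit split depends on the relative slopes, which at a point are proportional to the elasticities.
Buyer share = εs/(εs + |εd|) = 0.6/(0.6 + 1.6) = 3/11; seller share = |εd|/(εs + |εd|) = 8/11.
So producers capture 8/11 of the subsidy.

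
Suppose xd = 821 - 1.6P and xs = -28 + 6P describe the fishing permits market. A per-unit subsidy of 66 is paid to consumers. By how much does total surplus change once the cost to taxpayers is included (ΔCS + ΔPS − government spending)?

Pre-subsidy: 821 - 1.6P = -28 + 6P gives P* = 4245/38, x* = 12203/19.
With the rebate, buyers effectively pay Pb = Ps − 66, where Ps is the price sellers receive.
Demand in terms of Ps becomes xd = 821 − 1.6(Ps − 66) = 926.6 - 1.6Ps. Setting this equal to supply: 926.6 - 1.6Ps = -28 + 6Ps, so Ps = 4773/38.
Buyers pay Pb = 4773/38 − 66 = 2265/38; x' = -28 + 6·(4773/38) = 13787/19.
ΔCS = ½(12203/19 + 13787/19)(4245/38 − 2265/38) = 12865050/361; ΔPS = ½(12203/19 + 13787/19)(4773/38 − 4245/38) = 3430680/361.
Government spending = 66 × 13787/19 = 909942/19.
Net change = 12865050/361 + 3430680/361 − 909942/19 = -52272/19. The loss equals the DWL triangle ½·66·1584/19.

Net change in total surplus = -52272/19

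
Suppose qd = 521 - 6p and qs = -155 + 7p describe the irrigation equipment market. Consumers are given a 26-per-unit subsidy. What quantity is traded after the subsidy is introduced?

q' = 293

Pre-subsidy: 521 - 6p = -155 + 7p gives p* = 52, q* = 209.
With the rebate, buyers effectively pay pb = ps − 26, where ps is the price sellers receive.
Demand in terms of ps becomes qd = 521 − 6(ps − 26) = 677 - 6ps. Setting this equal to supply: 677 - 6ps = -155 + 7ps, so ps = 64.
Buyers pay pb = 64 − 26 = 38; q' = -155 + 7·64 = 293.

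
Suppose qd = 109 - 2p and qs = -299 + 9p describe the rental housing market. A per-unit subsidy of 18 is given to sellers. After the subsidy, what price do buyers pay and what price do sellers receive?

Buyers pay 246/11; sellers receive 444/11

Pre-subsidy: 109 - 2p = -299 + 9p gives p* = 408/11, q* = 383/11.
With the subsidy, sellers receive ps = pb + 18 for each unit, where pb is the price buyers pay.
Supply in terms of pb becomes qs = -299 + 9(pb + 18) = -137 + 9pb. Setting this equal to demand: 109 - 2pb = -137 + 9pb, so pb = 246/11.
Sellers receive ps = 246/11 + 18 = 444/11; q' = 109 − 2·(246/11) = 707/11.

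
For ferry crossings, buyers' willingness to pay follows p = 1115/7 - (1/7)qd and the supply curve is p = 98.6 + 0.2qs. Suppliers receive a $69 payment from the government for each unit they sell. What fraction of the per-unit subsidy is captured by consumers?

Consumer share = 5/12

Pre-subsidy: 1115/7 - (1/7)q = 98.6 + 0.2q gives q* = 177 and p* = 134.
With the subsidy, sellers receive ps = pb + 69 for each unit, where pb is the price buyers pay.
On the curves, pb = 1115/7 - (1/7)q and ps = 98.6 + 0.2q; the wedge ps − pb = 69 gives 98.6 + 0.2q − (1115/7 - (1/7)q) = 69, so q' = 378.25.
Then pb = 1115/7 − (1/7)·378.25 = 105.25 and ps = 98.6 + 0.2·378.25 = 174.25.
Buyers' price falls by p* − pb = 134 − 105.25 = 28.75; sellers' price rises by ps − p* = 174.25 − 134 = 40.25.
So consumers capture 28.75/69 = 5/12 of each unit of subsidy.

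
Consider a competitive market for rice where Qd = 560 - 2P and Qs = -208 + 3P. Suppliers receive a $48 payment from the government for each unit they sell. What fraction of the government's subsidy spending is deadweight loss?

Pre-subsidy: 560 - 2P = -208 + 3P gives P* = 153.6, Q* = 252.8.
With the subsidy, sellers receive Ps = Pb + 48 for each unit, where Pb is the price buyers pay.
Supply in terms of Pb becomes Qs = -208 + 3(Pb + 48) = -64 + 3Pb. Setting this equal to demand: 560 - 2Pb = -64 + 3Pb, so Pb = 124.8.
Sellers receive Ps = 124.8 + 48 = 172.8; Q' = 560 − 2·124.8 = 310.4.
ΔCS = ½(252.8 + 310.4)(153.6 − 124.8) = 8110.08; ΔPS = ½(252.8 + 310.4)(172.8 − 153.6) = 5406.72.
Government spending = 48 × 310.4 = 14899.2.
DWL = ½ × 48 × (310.4 − 252.8) = 1382.4; fraction = 1382.4 / 14899.2 = 9/97.

DWL / government spending = 9/97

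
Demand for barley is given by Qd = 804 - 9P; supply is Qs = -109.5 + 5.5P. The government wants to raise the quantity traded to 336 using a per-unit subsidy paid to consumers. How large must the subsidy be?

Required subsidy s = 29 per unit

At Q = 336, invert demand for the buyer price: Pb = (804 − 336)/9 = 52; invert supply for the seller price: Ps = (336 − (-109.5))/5.5 = 81.
The subsidy must fill the gap: s = Ps − Pb = 81 − 52 = 29.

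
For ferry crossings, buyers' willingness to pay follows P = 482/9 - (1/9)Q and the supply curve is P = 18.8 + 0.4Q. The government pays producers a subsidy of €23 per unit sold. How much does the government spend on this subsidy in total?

Government cost = €2599

Pre-subsidy: 482/9 - (1/9)Q = 18.8 + 0.4Q gives Q* = 68 and P* = 46.
With the subsidy, sellers receive Ps = Pb + 23 for each unit, where Pb is the price buyers pay.
On the curves, Pb = 482/9 - (1/9)Q and Ps = 18.8 + 0.4Q; the wedge Ps − Pb = 23 gives 18.8 + 0.4Q − (482/9 - (1/9)Q) = 23, so Q' = 113.
Then Pb = 482/9 − (1/9)·113 = 41 and Ps = 18.8 + 0.4·113 = 64.
Government outlay = subsidy × quantity = 23 × 113 = 2599.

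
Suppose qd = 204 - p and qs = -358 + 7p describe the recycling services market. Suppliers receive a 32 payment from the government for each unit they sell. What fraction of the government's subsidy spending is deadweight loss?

DWL / government spending = 56/647

Pre-subsidy: 204 - p = -358 + 7p gives p* = 70.25, q* = 133.75.
With the subsidy, sellers receive ps = pb + 32 for each unit, where pb is the price buyers pay.
Supply in terms of pb becomes qs = -358 + 7(pb + 32) = -134 + 7pb. Setting this equal to demand: 204 - pb = -134 + 7pb, so pb = 42.25.
Sellers receive ps = 42.25 + 32 = 74.25; q' = 204 − 1·42.25 = 161.75.
ΔCS = ½(133.75 + 161.75)(70.25 − 42.25) = 4137; ΔPS = ½(133.75 + 161.75)(74.25 − 70.25) = 591.
Government spending = 32 × 161.75 = 5176.
DWL = ½ × 32 × (161.75 − 133.75) = 448; fraction = 448 / 5176 = 56/647.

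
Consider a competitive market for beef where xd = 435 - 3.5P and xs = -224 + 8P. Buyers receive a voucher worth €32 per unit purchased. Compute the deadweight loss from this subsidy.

Pre-subsidy: 435 - 3.5P = -224 + 8P gives P* = 1318/23, x* = 5392/23.
With the rebate, buyers effectively pay Pb = Ps − 32, where Ps is the price sellers receive.
Demand in terms of Ps becomes xd = 435 − 3.5(Ps − 32) = 547 - 3.5Ps. Setting this equal to supply: 547 - 3.5Ps = -224 + 8Ps, so Ps = 1542/23.
Buyers pay Pb = 1542/23 − 32 = 806/23; x' = -224 + 8·(1542/23) = 7184/23.
The subsidy expands output by 7184/23 − 5392/23 = 1792/23 past the efficient level; on those units the gap between marginal cost and willingness to pay runs from 0 up to 32.
DWL = ½ × 32 × 1792/23 = 28672/23.

Deadweight loss = 28672/23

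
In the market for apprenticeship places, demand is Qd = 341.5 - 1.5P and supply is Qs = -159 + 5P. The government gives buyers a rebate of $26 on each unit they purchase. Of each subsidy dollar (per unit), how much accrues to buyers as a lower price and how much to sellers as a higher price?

Pre-subsidy: 341.5 - 1.5P = -159 + 5P gives P* = 77, Q* = 226.
With the rebate, buyers effectively pay Pb = Ps − 26, where Ps is the price sellers receive.
Demand in terms of Ps becomes Qd = 341.5 − 1.5(Ps − 26) = 380.5 - 1.5Ps. Setting this equal to supply: 380.5 - 1.5Ps = -159 + 5Ps, so Ps = 83.
Buyers pay Pb = 83 − 26 = 57; Q' = -159 + 5·83 = 256.
Buyers' price falls by P* − Pb = 77 − 57 = 20; sellers' price rises by Ps − P* = 83 − 77 = 6.

Buyers gain $20 per unit; sellers gain $6 per unit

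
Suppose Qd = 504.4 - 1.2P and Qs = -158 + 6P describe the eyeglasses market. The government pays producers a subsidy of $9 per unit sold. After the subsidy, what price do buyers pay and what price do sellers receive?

Pre-subsidy: 504.4 - 1.2P = -158 + 6P gives P* = 92, Q* = 394.
With the subsidy, sellers receive Ps = Pb + 9 for each unit, where Pb is the price buyers pay.
Supply in terms of Pb becomes Qs = -158 + 6(Pb + 9) = -104 + 6Pb. Setting this equal to demand: 504.4 - 1.2Pb = -104 + 6Pb, so Pb = 84.5.
Sellers receive Ps = 84.5 + 9 = 93.5; Q' = 504.4 − 1.2·84.5 = 403.

Buyers pay $84.5; sellers receive $93.5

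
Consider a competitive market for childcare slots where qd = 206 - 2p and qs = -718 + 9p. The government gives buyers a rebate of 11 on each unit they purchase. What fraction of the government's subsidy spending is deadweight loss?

Pre-subsidy: 206 - 2p = -718 + 9p gives p* = 84, q* = 38.
With the rebate, buyers effectively pay pb = ps − 11, where ps is the price sellers receive.
Demand in terms of ps becomes qd = 206 − 2(ps − 11) = 228 - 2ps. Setting this equal to supply: 228 - 2ps = -718 + 9ps, so ps = 86.
Buyers pay pb = 86 − 11 = 75; q' = -718 + 9·86 = 56.
ΔCS = ½(38 + 56)(84 − 75) = 423; ΔPS = ½(38 + 56)(86 − 84) = 94.
Government spending = 11 × 56 = 616.
DWL = ½ × 11 × (56 − 38) = 99; fraction = 99 / 616 = 9/56.

DWL / government spending = 9/56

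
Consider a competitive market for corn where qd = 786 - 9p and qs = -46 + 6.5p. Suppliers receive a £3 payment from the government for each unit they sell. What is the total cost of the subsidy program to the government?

Government cost = 29223/31

Pre-subsidy: 786 - 9p = -46 + 6.5p gives p* = 1664/31, q* = 9390/31.
With the subsidy, sellers receive ps = pb + 3 for each unit, where pb is the price buyers pay.
Supply in terms of pb becomes qs = -46 + 6.5(pb + 3) = -26.5 + 6.5pb. Setting this equal to demand: 786 - 9pb = -26.5 + 6.5pb, so pb = 1625/31.
Sellers receive ps = 1625/31 + 3 = 1718/31; q' = 786 − 9·(1625/31) = 9741/31.
Government outlay = subsidy × quantity = 3 × 9741/31 = 29223/31.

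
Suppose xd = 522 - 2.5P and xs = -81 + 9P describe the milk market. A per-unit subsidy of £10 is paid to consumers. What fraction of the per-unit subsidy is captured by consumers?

Pre-subsidy: 522 - 2.5P = -81 + 9P gives P* = 1206/23, x* = 8991/23.
With the rebate, buyers effectively pay Pb = Ps − 10, where Ps is the price sellers receive.
Demand in terms of Ps becomes xd = 522 − 2.5(Ps − 10) = 547 - 2.5Ps. Setting this equal to supply: 547 - 2.5Ps = -81 + 9Ps, so Ps = 1256/23.
Buyers pay Pb = 1256/23 − 10 = 1026/23; x' = -81 + 9·(1256/23) = 9441/23.
Buyers' price falls by P* − Pb = 1206/23 − 1026/23 = 180/23; sellers' price rises by Ps − P* = 1256/23 − 1206/23 = 50/23.
So consumers capture (180/23)/10 = 18/23 of each unit of subsidy.

Consumer share = 18/23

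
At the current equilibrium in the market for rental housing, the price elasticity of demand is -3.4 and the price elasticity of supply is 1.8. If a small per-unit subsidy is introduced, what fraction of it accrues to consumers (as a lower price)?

Consumer share = 9/26

For a small subsidy around the equilibrium, the benefit split depends on the relative slopes, which at a point are proportional to the elasticities.
Buyer share = εs/(εs + |εd|) = 1.8/(1.8 + 3.4) = 9/26; seller share = |εd|/(εs + |εd|) = 17/26.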